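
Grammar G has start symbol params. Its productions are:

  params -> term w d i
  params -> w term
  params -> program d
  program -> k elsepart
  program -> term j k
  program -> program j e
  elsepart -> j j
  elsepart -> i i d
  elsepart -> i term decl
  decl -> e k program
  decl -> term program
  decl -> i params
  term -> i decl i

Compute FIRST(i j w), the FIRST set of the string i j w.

i is a terminal; add {i} and stop.

{ i }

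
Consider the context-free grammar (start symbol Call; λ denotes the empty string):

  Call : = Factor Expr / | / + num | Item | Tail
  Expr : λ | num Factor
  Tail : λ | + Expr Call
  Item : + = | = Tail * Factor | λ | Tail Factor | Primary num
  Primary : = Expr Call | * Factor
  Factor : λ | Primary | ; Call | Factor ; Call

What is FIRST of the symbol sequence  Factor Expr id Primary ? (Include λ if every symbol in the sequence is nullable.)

Add FIRST(Factor)\{λ} = { *, ;, = }; Factor is nullable, continue.
Add FIRST(Expr)\{λ} = { num }; Expr is nullable, continue.
id is a terminal; add {id} and stop.

{ *, ;, =, id, num }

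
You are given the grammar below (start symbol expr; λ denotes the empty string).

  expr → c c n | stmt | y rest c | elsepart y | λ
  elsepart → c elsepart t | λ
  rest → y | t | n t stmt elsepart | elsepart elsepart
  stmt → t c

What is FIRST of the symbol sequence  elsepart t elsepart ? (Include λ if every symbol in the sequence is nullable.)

{ c, t }

Add FIRST(elsepart)\{λ} = { c }; elsepart is nullable, continue.
t is a terminal; add {t} and stop.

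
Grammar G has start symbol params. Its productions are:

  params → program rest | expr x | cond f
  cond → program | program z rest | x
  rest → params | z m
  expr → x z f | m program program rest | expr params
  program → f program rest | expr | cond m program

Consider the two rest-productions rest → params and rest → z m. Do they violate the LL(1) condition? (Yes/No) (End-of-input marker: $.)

No

FIRST(params) = { f, m, x } and FIRST(z m) = { z }.
The FIRST sets are disjoint and neither alternative is nullable — no conflict.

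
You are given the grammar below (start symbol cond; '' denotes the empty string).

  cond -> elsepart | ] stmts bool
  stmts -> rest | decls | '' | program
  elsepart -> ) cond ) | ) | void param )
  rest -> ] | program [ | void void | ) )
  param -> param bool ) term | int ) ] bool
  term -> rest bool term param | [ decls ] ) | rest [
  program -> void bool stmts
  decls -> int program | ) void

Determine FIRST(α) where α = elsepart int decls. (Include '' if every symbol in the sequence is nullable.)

{ ), void }

Add FIRST(elsepart) = { ), void }; elsepart is not nullable, stop.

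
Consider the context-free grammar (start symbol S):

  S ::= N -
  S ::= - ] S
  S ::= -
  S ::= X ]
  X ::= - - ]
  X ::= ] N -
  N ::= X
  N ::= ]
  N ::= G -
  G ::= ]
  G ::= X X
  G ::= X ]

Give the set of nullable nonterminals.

No nonterminal has an empty production or an RHS whose symbols are all nullable.

{ } (none)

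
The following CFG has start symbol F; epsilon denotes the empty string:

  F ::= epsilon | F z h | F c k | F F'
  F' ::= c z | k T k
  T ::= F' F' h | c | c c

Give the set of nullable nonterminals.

Directly nullable (have an epsilon-production): F.
No other nonterminal has a production whose RHS symbols are all nullable.

{ F }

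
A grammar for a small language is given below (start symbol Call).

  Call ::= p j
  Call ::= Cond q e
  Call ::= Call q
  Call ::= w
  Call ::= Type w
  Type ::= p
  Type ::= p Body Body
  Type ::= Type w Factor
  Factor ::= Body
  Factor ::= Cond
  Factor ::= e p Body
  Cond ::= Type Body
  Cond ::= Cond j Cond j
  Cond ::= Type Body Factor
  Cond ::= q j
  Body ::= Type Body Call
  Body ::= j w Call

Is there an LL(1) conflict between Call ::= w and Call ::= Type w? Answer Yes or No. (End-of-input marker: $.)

No

FIRST(w) = { w } and FIRST(Type w) = { p }.
The FIRST sets are disjoint and neither alternative is nullable — no conflict.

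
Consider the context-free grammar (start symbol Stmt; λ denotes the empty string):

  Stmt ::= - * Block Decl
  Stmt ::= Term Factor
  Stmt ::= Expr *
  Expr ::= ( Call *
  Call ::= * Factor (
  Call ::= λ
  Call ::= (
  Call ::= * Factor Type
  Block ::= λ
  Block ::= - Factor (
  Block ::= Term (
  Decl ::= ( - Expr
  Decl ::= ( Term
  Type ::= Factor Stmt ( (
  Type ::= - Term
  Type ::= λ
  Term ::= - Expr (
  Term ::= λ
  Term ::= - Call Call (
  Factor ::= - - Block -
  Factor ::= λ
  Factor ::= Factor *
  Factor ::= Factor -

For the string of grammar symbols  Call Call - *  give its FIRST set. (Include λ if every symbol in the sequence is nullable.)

{ (, *, - }

Add FIRST(Call)\{λ} = { (, * }; Call is nullable, continue.
Add FIRST(Call)\{λ} = { (, * }; Call is nullable, continue.
- is a terminal; add {-} and stop.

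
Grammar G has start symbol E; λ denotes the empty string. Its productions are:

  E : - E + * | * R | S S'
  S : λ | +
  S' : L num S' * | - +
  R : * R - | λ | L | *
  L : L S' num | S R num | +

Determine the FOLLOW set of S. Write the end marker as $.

In E : S S': add FIRST(S') = { *, +, -, num }.
In L : S R num: add FIRST(R num) = { *, +, num }.
Union: FOLLOW(S) = { *, +, -, num }.

{ *, +, -, num }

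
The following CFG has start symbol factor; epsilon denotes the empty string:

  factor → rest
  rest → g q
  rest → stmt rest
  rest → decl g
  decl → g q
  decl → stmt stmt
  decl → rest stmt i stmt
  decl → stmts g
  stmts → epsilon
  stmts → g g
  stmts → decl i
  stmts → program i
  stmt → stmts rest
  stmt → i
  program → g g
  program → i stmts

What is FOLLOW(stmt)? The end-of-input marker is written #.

In rest → stmt rest: add FIRST(rest) = { g, i }.
In decl → stmt stmt: add FIRST(stmt) = { g, i }.
In decl → stmt stmt: stmt is at the end, add FOLLOW(decl) = { g, i }.
In decl → rest stmt i stmt: add FIRST(i stmt) = { i }.
In decl → rest stmt i stmt: stmt is at the end, add FOLLOW(decl) = { g, i }.
Union: FOLLOW(stmt) = { g, i }.

{ g, i }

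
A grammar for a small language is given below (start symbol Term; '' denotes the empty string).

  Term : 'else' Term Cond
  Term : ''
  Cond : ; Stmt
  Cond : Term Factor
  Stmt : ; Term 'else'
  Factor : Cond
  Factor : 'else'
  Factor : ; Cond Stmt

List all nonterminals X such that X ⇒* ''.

Directly nullable (have an ''-production): Term.
No other nonterminal has a production whose RHS symbols are all nullable.

{ Term }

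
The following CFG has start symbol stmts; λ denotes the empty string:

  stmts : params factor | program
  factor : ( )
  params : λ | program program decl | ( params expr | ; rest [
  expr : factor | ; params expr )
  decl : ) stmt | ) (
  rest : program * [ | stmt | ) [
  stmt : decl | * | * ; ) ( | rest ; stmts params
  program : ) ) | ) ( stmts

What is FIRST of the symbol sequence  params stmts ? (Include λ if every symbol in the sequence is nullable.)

{ (, ), ; }

Add FIRST(params)\{λ} = { (, ), ; }; params is nullable, continue.
Add FIRST(stmts) = { (, ), ; }; stmts is not nullable, stop.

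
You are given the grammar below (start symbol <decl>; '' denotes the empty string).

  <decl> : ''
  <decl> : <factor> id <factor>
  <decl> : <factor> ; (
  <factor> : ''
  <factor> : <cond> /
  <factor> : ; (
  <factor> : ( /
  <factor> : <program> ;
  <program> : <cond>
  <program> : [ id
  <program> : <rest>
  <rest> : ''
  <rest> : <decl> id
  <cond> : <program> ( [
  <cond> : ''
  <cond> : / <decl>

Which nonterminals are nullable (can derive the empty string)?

{ <cond>, <decl>, <factor>, <program>, <rest> }

Directly nullable (have an ''-production): <decl>, <factor>, <rest>, <cond>.
<program> : <cond> with every symbol nullable, so <program> is nullable.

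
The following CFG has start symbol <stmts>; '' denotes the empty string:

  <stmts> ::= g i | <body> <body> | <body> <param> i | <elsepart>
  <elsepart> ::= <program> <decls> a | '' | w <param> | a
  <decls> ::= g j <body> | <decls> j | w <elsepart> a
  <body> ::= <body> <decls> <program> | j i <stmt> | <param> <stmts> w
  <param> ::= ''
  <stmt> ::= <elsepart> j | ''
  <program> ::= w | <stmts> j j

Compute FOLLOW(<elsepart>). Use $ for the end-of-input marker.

{ $, a, j, w }

In <stmts> ::= <elsepart>: <elsepart> is at the end, add FOLLOW(<stmts>) = { $, j, w }.
In <decls> ::= w <elsepart> a: add FIRST(a) = { a }.
In <stmt> ::= <elsepart> j: add FIRST(j) = { j }.
Union: FOLLOW(<elsepart>) = { $, a, j, w }.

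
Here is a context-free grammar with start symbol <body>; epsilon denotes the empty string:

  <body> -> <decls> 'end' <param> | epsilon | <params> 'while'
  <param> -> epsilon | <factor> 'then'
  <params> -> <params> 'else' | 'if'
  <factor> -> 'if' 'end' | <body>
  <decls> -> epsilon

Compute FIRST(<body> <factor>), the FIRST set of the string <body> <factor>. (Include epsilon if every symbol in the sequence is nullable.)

Add FIRST(<body>)\{epsilon} = { 'end', 'if' }; <body> is nullable, continue.
Add FIRST(<factor>)\{epsilon} = { 'end', 'if' }; <factor> is nullable, continue.
Every symbol is nullable, so include epsilon.

{ 'end', 'if', epsilon }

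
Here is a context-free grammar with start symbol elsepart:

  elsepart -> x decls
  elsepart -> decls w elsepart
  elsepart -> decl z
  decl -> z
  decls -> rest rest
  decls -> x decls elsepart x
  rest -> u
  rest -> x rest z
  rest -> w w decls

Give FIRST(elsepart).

elsepart -> x decls contributes {x}.
From elsepart -> decls w elsepart: add FIRST(decls) = { u, w, x }.
From elsepart -> decl z: add FIRST(decl) = { z }.
Union: FIRST(elsepart) = { u, w, x, z }.

{ u, w, x, z }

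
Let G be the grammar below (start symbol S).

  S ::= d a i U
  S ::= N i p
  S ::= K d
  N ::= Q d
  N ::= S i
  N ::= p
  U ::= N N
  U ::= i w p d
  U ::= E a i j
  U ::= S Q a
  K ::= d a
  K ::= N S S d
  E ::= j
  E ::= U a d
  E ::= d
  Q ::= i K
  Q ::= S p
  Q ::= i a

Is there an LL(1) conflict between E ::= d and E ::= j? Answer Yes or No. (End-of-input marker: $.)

No

FIRST(d) = { d } and FIRST(j) = { j }.
The FIRST sets are disjoint and neither alternative is nullable — no conflict.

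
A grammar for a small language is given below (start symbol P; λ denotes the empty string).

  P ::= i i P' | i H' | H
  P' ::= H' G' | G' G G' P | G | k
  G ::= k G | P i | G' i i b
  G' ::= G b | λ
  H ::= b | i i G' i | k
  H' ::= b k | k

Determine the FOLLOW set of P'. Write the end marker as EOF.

In P ::= i i P': P' is at the end, add FOLLOW(P) = { EOF, i }.
Union: FOLLOW(P') = { EOF, i }.

{ EOF, i }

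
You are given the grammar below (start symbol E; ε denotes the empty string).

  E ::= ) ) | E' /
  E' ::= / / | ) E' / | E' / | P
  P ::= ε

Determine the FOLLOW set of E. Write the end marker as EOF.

{ EOF }

E is the start symbol, so EOF ∈ FOLLOW(E).
Union: FOLLOW(E) = { EOF }.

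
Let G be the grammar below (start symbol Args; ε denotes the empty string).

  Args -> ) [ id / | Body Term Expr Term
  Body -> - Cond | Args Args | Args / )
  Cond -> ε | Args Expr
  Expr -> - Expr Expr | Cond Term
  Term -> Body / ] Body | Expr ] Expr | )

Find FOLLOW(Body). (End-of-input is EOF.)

In Args -> Body Term Expr Term: add FIRST(Term Expr Term) = { ), - }.
In Term -> Body / ] Body: add FIRST(/ ] Body) = { / }.
In Term -> Body / ] Body: Body is at the end, add FOLLOW(Term) = { EOF, ), -, /, ] }.
Union: FOLLOW(Body) = { EOF, ), -, /, ] }.

{ EOF, ), -, /, ] }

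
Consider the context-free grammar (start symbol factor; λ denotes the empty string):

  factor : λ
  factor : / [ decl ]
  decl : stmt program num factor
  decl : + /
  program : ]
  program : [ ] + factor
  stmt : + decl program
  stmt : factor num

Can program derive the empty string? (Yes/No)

No

Nullable nonterminals: factor.
No production of program has an RHS whose symbols are all nullable, so program is not nullable.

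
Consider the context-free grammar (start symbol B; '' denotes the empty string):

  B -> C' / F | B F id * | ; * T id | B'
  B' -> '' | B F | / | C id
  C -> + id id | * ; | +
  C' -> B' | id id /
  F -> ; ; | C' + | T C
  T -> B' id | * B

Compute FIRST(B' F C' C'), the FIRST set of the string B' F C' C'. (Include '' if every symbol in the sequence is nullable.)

Add FIRST(B')\{''} = { *, +, /, ;, id }; B' is nullable, continue.
Add FIRST(F) = { *, +, /, ;, id }; F is not nullable, stop.

{ *, +, /, ;, id }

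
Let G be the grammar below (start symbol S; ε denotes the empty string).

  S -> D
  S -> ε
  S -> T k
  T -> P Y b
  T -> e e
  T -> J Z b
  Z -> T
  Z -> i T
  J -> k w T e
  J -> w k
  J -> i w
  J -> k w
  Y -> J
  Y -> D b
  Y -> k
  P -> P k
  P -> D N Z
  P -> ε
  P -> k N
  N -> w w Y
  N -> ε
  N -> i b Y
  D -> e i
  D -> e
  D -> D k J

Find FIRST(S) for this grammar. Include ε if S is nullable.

{ e, i, k, w, ε }

From S -> D: add FIRST(D) = { e }.
S -> ε contributes ε.
From S -> T k: add FIRST(T) = { e, i, k, w }.
Union: FIRST(S) = { e, i, k, w, ε }.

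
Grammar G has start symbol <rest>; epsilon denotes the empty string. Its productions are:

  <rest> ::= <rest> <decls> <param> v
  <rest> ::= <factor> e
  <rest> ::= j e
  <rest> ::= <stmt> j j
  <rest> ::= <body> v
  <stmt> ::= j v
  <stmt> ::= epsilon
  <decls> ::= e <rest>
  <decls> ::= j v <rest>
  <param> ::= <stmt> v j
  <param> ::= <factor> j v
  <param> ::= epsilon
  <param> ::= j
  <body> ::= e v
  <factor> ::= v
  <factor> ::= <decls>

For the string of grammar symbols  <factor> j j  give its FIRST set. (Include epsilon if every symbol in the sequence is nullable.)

{ e, j, v }

Add FIRST(<factor>) = { e, j, v }; <factor> is not nullable, stop.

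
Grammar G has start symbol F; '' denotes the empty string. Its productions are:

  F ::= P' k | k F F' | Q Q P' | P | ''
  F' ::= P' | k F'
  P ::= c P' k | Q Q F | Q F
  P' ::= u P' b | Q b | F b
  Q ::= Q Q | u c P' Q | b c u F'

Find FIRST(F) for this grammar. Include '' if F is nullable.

{ b, c, k, u, '' }

From F ::= P' k: add FIRST(P') = { b, c, k, u }.
F ::= k F F' contributes {k}.
From F ::= Q Q P': add FIRST(Q) = { b, u }.
From F ::= P: add FIRST(P) = { b, c, u }.
F ::= '' contributes ''.
Union: FIRST(F) = { b, c, k, u, '' }.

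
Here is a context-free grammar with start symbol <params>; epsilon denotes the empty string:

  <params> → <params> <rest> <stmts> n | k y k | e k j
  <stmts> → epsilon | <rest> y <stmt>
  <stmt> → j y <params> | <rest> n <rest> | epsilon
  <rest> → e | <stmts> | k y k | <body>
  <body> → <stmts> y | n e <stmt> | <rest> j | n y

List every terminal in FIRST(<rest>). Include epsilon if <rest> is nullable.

<rest> → e contributes {e}.
From <rest> → <stmts>: add FIRST(<stmts>) = { e, j, k, n, y, epsilon } (including epsilon since <stmts> is nullable).
<rest> → k y k contributes {k}.
From <rest> → <body>: add FIRST(<body>) = { e, j, k, n, y }.
Union: FIRST(<rest>) = { e, j, k, n, y, epsilon }.

{ e, j, k, n, y, epsilon }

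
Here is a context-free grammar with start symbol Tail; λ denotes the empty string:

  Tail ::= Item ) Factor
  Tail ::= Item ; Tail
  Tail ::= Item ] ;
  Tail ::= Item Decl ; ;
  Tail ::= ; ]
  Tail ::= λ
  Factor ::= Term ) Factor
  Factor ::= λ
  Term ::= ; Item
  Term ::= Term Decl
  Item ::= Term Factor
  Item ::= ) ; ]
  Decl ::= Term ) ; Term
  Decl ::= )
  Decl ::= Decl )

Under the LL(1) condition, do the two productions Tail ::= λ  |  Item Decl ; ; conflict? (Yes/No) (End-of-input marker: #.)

FIRST(λ) = { λ } and FIRST(Item Decl ; ;) = { ), ; }.
The first is nullable but FOLLOW(Tail) = { # } is disjoint from FIRST of the second.

No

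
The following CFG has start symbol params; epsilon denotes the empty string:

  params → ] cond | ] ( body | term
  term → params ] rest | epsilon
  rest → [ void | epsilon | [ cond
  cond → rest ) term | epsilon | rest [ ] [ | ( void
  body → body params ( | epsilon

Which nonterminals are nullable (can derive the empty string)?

{ body, cond, params, rest, term }

Directly nullable (have an epsilon-production): term, rest, cond, body.
params → term with every symbol nullable, so params is nullable.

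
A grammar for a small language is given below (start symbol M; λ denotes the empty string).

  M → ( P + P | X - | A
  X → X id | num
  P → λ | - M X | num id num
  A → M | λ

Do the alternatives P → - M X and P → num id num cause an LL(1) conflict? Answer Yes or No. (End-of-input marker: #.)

FIRST(- M X) = { - } and FIRST(num id num) = { num }.
The FIRST sets are disjoint and neither alternative is nullable — no conflict.

No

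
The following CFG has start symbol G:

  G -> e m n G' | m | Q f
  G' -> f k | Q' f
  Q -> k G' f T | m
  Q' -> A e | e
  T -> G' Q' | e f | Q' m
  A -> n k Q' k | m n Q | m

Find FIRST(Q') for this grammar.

{ e, m, n }

From Q' -> A e: add FIRST(A) = { m, n }.
Q' -> e contributes {e}.
Union: FIRST(Q') = { e, m, n }.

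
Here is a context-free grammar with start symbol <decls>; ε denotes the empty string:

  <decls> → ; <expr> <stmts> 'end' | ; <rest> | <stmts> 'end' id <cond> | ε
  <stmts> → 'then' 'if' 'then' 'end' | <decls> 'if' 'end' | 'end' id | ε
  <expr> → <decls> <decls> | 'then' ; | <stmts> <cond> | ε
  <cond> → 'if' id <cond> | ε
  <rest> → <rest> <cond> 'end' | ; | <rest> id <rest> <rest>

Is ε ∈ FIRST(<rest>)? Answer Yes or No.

No

Nullable nonterminals: <cond>, <decls>, <expr>, <stmts>.
No production of <rest> has an RHS whose symbols are all nullable, so <rest> is not nullable.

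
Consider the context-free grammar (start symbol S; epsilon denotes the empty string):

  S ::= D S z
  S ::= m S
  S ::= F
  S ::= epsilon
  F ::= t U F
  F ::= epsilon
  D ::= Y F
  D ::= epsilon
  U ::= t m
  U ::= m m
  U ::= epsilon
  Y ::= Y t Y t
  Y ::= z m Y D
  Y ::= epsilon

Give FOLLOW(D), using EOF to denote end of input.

{ m, t, z }

In S ::= D S z: add FIRST(S z) = { m, t, z }.
In Y ::= z m Y D: D is at the end, add FOLLOW(Y) = { m, t, z }.
Union: FOLLOW(D) = { m, t, z }.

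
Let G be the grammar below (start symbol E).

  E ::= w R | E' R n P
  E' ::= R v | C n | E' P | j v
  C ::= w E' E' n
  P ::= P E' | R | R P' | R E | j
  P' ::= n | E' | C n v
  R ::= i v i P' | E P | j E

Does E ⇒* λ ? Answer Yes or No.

No

No nonterminal in this grammar is nullable.
No production of E has an RHS whose symbols are all nullable, so E is not nullable.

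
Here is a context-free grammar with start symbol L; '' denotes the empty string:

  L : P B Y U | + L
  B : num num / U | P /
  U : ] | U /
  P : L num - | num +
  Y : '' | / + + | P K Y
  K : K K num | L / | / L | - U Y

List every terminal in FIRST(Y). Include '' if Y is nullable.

Y : '' contributes ''.
Y : / + + contributes {/}.
From Y : P K Y: add FIRST(P) = { +, num }.
Union: FIRST(Y) = { +, /, num, '' }.

{ +, /, num, '' }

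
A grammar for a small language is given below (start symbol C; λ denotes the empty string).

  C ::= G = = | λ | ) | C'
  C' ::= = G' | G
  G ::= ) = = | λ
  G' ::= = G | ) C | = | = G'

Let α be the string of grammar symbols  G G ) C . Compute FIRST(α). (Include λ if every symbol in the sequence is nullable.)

Add FIRST(G)\{λ} = { ) }; G is nullable, continue.
Add FIRST(G)\{λ} = { ) }; G is nullable, continue.
) is a terminal; add {)} and stop.

{ ) }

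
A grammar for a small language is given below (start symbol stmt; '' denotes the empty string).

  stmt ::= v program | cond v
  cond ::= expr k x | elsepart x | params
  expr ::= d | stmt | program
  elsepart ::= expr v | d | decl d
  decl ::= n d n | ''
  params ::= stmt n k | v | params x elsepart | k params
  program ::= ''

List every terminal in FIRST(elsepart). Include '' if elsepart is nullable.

From elsepart ::= expr v: expr nullable, take FIRST(expr) ∪ {v} = { d, k, n, v }.
elsepart ::= d contributes {d}.
From elsepart ::= decl d: decl nullable, take FIRST(decl) ∪ {d} = { d, n }.
Union: FIRST(elsepart) = { d, k, n, v }.

{ d, k, n, v }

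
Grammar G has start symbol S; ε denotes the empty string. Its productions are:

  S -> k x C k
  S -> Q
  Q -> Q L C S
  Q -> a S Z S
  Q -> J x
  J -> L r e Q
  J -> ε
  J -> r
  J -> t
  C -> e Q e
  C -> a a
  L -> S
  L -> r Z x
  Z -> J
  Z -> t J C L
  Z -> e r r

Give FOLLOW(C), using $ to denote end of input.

In S -> k x C k: add FIRST(k) = { k }.
In Q -> Q L C S: add FIRST(S) = { a, k, r, t, x }.
In Z -> t J C L: add FIRST(L) = { a, k, r, t, x }.
Union: FOLLOW(C) = { a, k, r, t, x }.

{ a, k, r, t, x }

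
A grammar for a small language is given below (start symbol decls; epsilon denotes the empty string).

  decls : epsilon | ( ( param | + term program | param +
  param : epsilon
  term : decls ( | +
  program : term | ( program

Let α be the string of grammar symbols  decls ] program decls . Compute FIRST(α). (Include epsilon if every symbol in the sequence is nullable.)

{ (, +, ] }

Add FIRST(decls)\{epsilon} = { (, + }; decls is nullable, continue.
] is a terminal; add {]} and stop.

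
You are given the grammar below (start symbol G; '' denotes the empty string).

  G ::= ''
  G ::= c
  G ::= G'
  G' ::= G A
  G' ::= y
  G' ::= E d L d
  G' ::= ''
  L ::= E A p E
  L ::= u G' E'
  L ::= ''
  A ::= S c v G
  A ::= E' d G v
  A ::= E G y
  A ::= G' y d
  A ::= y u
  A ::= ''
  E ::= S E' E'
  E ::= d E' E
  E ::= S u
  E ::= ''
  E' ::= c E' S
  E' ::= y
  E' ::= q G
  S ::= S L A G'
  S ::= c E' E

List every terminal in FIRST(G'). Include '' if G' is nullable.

From G' ::= G A: G, A nullable, take FIRST(G) ∪ FIRST(A) = { c, d, q, y }; also '' since the whole RHS is nullable.
G' ::= y contributes {y}.
From G' ::= E d L d: E nullable, take FIRST(E) ∪ {d} = { c, d }.
G' ::= '' contributes ''.
Union: FIRST(G') = { c, d, q, y, '' }.

{ c, d, q, y, '' }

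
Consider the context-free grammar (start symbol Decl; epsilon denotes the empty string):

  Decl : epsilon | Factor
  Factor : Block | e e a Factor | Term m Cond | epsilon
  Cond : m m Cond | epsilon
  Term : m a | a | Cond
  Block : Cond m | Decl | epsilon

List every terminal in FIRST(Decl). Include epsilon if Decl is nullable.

Decl : epsilon contributes epsilon.
From Decl : Factor: add FIRST(Factor) = { a, e, m, epsilon } (including epsilon since Factor is nullable).
Union: FIRST(Decl) = { a, e, m, epsilon }.

{ a, e, m, epsilon }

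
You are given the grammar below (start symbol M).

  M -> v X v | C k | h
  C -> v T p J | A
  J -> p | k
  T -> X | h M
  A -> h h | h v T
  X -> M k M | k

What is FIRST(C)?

C -> v T p J contributes {v}.
From C -> A: add FIRST(A) = { h }.
Union: FIRST(C) = { h, v }.

{ h, v }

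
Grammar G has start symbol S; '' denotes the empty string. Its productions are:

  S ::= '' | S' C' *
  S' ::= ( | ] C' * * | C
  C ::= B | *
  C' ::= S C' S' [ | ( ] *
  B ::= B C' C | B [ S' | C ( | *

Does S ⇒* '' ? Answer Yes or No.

S has an ''-production, so S ⇒ ''.

Yes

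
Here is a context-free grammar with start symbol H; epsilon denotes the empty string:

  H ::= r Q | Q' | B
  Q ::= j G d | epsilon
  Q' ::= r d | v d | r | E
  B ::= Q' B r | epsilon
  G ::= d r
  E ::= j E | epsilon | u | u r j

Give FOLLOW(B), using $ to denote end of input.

{ $, r }

In H ::= B: B is at the end, add FOLLOW(H) = { $ }.
In B ::= Q' B r: add FIRST(r) = { r }.
Union: FOLLOW(B) = { $, r }.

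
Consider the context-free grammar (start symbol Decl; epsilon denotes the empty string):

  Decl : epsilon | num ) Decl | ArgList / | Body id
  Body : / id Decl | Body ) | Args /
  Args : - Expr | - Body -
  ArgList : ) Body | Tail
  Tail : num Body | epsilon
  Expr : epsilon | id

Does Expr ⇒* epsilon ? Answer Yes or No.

Yes

Expr has an epsilon-production, so Expr ⇒ epsilon.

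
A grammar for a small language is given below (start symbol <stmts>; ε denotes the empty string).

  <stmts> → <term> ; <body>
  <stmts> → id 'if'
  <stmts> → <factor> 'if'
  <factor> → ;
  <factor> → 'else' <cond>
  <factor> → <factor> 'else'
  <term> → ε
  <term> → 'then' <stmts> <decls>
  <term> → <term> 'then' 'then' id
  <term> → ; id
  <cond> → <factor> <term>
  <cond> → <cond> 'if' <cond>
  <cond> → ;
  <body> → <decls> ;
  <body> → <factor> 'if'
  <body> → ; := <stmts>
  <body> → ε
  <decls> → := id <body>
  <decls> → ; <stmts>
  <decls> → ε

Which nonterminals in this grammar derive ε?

Directly nullable (have an ε-production): <term>, <body>, <decls>.
No other nonterminal has a production whose RHS symbols are all nullable.

{ <body>, <decls>, <term> }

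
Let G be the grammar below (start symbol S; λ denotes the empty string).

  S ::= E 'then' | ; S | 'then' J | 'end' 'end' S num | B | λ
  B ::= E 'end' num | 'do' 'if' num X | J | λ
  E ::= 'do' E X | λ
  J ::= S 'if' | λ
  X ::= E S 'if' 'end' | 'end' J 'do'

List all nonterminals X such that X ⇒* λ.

Directly nullable (have an λ-production): S, B, E, J.
No other nonterminal has a production whose RHS symbols are all nullable.

{ B, E, J, S }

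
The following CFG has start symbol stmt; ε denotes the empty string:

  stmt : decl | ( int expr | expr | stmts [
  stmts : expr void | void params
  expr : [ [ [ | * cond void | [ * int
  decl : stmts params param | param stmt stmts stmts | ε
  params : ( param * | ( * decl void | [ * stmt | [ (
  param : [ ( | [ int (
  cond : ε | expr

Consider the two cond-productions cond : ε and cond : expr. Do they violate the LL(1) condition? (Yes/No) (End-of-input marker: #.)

FIRST(ε) = { ε } and FIRST(expr) = { *, [ }.
The first is nullable but FOLLOW(cond) = { void } is disjoint from FIRST of the second.

No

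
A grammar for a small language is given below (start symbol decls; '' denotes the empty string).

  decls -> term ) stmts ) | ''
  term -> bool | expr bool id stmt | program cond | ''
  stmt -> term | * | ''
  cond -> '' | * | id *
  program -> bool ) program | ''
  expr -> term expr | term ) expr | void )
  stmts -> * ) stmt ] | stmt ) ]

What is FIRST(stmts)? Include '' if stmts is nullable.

stmts -> * ) stmt ] contributes {*}.
From stmts -> stmt ) ]: stmt nullable, take FIRST(stmt) ∪ {)} = { ), *, bool, id, void }.
Union: FIRST(stmts) = { ), *, bool, id, void }.

{ ), *, bool, id, void }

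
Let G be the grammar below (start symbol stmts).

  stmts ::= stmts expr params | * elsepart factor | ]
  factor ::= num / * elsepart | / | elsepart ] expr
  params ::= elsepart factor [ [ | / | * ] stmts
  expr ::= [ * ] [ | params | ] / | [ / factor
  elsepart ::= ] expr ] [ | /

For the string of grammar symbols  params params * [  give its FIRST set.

Add FIRST(params) = { *, /, ] }; params is not nullable, stop.

{ *, /, ] }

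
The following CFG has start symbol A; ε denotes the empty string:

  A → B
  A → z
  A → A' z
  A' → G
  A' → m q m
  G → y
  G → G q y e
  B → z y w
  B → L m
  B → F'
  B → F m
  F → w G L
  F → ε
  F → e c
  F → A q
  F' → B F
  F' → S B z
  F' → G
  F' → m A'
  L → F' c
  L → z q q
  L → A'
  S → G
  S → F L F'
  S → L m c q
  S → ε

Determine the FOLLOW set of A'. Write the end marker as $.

{ $, c, e, m, q, w, y, z }

In A → A' z: add FIRST(z) = { z }.
In F' → m A': A' is at the end, add FOLLOW(F') = { $, c, e, m, q, w, y, z }.
In L → A': A' is at the end, add FOLLOW(L) = { $, c, e, m, q, w, y, z }.
Union: FOLLOW(A') = { $, c, e, m, q, w, y, z }.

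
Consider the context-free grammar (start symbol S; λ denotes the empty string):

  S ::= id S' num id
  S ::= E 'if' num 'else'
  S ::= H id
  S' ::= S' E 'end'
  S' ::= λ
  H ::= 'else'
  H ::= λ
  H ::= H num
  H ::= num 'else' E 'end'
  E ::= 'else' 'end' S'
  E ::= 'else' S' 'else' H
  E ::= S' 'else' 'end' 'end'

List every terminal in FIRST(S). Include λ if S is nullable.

{ 'else', id, num }

S ::= id S' num id contributes {id}.
From S ::= E 'if' num 'else': add FIRST(E) = { 'else' }.
From S ::= H id: H nullable, take FIRST(H) ∪ {id} = { 'else', id, num }.
Union: FIRST(S) = { 'else', id, num }.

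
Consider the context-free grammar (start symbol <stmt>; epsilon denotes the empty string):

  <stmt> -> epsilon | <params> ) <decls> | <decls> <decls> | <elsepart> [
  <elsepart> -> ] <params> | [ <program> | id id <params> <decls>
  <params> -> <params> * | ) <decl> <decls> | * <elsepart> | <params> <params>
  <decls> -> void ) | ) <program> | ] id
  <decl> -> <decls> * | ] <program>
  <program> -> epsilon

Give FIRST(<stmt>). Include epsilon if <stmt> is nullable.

<stmt> -> epsilon contributes epsilon.
From <stmt> -> <params> ) <decls>: add FIRST(<params>) = { ), * }.
From <stmt> -> <decls> <decls>: add FIRST(<decls>) = { ), ], void }.
From <stmt> -> <elsepart> [: add FIRST(<elsepart>) = { [, ], id }.
Union: FIRST(<stmt>) = { ), *, [, ], id, void, epsilon }.

{ ), *, [, ], id, void, epsilon }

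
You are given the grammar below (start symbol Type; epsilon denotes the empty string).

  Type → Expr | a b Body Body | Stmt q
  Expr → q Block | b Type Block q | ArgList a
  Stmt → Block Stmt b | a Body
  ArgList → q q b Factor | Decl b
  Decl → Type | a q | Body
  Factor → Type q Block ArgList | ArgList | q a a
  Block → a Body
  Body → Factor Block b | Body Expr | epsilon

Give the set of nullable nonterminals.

Directly nullable (have an epsilon-production): Body.
Decl → Body with every symbol nullable, so Decl is nullable.
No other nonterminal has a production whose RHS symbols are all nullable.

{ Body, Decl }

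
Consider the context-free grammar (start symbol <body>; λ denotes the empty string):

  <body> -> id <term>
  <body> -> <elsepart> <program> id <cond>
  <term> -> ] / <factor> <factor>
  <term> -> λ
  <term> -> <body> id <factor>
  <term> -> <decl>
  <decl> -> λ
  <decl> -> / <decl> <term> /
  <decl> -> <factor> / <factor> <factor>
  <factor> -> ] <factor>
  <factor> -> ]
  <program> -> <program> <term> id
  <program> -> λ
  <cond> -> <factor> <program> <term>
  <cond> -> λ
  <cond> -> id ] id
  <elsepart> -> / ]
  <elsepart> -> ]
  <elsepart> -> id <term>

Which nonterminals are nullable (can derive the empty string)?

Directly nullable (have an λ-production): <term>, <decl>, <program>, <cond>.
No other nonterminal has a production whose RHS symbols are all nullable.

{ <cond>, <decl>, <program>, <term> }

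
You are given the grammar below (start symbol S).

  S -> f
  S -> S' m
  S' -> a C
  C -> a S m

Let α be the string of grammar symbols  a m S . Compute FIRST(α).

a is a terminal; add {a} and stop.

{ a }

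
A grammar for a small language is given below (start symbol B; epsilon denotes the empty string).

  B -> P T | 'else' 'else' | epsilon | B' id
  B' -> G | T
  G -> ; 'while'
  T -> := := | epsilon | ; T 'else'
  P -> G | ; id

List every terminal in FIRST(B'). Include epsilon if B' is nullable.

{ :=, ;, epsilon }

From B' -> G: add FIRST(G) = { ; }.
From B' -> T: add FIRST(T) = { :=, ;, epsilon } (including epsilon since T is nullable).
Union: FIRST(B') = { :=, ;, epsilon }.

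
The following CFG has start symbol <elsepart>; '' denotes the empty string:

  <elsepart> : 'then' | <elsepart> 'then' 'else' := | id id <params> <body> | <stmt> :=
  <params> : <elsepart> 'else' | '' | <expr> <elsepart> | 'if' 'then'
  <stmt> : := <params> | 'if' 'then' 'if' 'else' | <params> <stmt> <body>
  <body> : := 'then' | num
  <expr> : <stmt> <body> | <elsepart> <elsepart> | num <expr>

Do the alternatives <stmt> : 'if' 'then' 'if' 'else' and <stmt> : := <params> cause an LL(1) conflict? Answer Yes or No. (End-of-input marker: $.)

No

FIRST('if' 'then' 'if' 'else') = { 'if' } and FIRST(:= <params>) = { := }.
The FIRST sets are disjoint and neither alternative is nullable — no conflict.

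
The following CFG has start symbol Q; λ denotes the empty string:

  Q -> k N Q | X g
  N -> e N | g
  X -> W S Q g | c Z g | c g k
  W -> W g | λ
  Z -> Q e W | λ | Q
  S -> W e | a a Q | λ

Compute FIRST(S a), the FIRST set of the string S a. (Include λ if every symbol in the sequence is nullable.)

Add FIRST(S)\{λ} = { a, e, g }; S is nullable, continue.
a is a terminal; add {a} and stop.

{ a, e, g }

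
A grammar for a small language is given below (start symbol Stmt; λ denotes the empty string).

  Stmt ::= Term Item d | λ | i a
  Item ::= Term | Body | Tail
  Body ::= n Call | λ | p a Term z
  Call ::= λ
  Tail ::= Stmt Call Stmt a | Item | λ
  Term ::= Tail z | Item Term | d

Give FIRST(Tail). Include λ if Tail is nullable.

{ a, d, i, n, p, z, λ }

From Tail ::= Stmt Call Stmt a: Stmt, Call, Stmt nullable, take FIRST(Stmt) ∪ FIRST(Call) ∪ FIRST(Stmt) ∪ {a} = { a, d, i, n, p, z }.
From Tail ::= Item: add FIRST(Item) = { a, d, i, n, p, z, λ } (including λ since Item is nullable).
Tail ::= λ contributes λ.
Union: FIRST(Tail) = { a, d, i, n, p, z, λ }.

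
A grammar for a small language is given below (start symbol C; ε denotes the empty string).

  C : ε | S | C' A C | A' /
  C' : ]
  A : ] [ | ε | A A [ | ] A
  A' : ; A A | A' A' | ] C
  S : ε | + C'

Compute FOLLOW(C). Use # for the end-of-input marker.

{ #, /, ;, ] }

C is the start symbol, so # ∈ FOLLOW(C).
In C : C' A C: C is at the end, add FOLLOW(C) = { #, /, ;, ] }.
In A' : ] C: C is at the end, add FOLLOW(A') = { /, ;, ] }.
Union: FOLLOW(C) = { #, /, ;, ] }.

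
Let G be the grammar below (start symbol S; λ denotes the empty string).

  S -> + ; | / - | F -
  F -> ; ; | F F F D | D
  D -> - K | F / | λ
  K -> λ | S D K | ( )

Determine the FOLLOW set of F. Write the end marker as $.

{ -, /, ; }

In S -> F -: add FIRST(-) = { - }.
In F -> F F F D: add FIRST(F F D)\{λ} = { -, /, ; }.
  Since F F D is nullable, also add FOLLOW(F) = { -, /, ; }.
In F -> F F F D: add FIRST(F D)\{λ} = { -, /, ; }.
  Since F D is nullable, also add FOLLOW(F) = { -, /, ; }.
In F -> F F F D: add FIRST(D)\{λ} = { -, /, ; }.
  Since D is nullable, also add FOLLOW(F) = { -, /, ; }.
In D -> F /: add FIRST(/) = { / }.
Union: FOLLOW(F) = { -, /, ; }.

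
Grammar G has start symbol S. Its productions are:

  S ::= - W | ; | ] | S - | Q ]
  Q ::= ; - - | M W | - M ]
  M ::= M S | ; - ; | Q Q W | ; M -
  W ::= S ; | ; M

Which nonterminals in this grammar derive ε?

{ } (none)

No nonterminal has an empty production or an RHS whose symbols are all nullable.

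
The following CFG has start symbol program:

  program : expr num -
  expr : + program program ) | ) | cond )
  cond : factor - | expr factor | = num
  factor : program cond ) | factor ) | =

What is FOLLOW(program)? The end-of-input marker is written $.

program is the start symbol, so $ ∈ FOLLOW(program).
In expr : + program program ): add FIRST(program )) = { ), +, = }.
In expr : + program program ): add FIRST()) = { ) }.
In factor : program cond ): add FIRST(cond )) = { ), +, = }.
Union: FOLLOW(program) = { $, ), +, = }.

{ $, ), +, = }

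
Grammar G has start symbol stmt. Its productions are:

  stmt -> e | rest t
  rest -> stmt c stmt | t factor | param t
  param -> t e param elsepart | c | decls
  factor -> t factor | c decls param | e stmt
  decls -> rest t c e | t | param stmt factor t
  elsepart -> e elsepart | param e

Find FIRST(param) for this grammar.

param -> t e param elsepart contributes {t}.
param -> c contributes {c}.
From param -> decls: add FIRST(decls) = { c, e, t }.
Union: FIRST(param) = { c, e, t }.

{ c, e, t }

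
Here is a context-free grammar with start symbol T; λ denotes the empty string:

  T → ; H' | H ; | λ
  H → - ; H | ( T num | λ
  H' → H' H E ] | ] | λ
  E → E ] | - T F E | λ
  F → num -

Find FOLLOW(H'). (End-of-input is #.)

{ #, (, -, ], num }

In T → ; H': H' is at the end, add FOLLOW(T) = { #, num }.
In H' → H' H E ]: add FIRST(H E ]) = { (, -, ] }.
Union: FOLLOW(H') = { #, (, -, ], num }.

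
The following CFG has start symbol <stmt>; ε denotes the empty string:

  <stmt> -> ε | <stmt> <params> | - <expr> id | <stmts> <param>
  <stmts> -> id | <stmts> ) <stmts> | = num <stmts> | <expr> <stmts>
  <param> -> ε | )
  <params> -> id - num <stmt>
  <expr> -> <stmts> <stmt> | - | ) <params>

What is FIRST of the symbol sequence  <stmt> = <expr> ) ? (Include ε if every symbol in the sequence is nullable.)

{ ), -, =, id }

Add FIRST(<stmt>)\{ε} = { ), -, =, id }; <stmt> is nullable, continue.
= is a terminal; add {=} and stop.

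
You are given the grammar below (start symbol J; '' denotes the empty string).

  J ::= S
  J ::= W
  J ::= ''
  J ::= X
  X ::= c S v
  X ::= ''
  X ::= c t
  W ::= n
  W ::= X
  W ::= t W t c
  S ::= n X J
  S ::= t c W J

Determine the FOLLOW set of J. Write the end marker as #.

J is the start symbol, so # ∈ FOLLOW(J).
In S ::= n X J: J is at the end, add FOLLOW(S) = { #, v }.
In S ::= t c W J: J is at the end, add FOLLOW(S) = { #, v }.
Union: FOLLOW(J) = { #, v }.

{ #, v }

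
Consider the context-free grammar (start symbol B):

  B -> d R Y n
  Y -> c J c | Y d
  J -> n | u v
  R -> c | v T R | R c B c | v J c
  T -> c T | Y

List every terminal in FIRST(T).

{ c }

T -> c T contributes {c}.
From T -> Y: add FIRST(Y) = { c }.
Union: FIRST(T) = { c }.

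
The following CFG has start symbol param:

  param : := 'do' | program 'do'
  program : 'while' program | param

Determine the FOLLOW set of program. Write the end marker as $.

{ 'do' }

In param : program 'do': add FIRST('do') = { 'do' }.
In program : 'while' program: program is at the end, add FOLLOW(program) = { 'do' }.
Union: FOLLOW(program) = { 'do' }.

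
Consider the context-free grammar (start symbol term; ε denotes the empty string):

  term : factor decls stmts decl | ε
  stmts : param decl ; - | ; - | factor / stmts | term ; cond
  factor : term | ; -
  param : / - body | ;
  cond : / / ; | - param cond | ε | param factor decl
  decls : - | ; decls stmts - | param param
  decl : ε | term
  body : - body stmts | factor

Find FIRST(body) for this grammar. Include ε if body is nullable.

body : - body stmts contributes {-}.
From body : factor: add FIRST(factor) = { -, /, ;, ε } (including ε since factor is nullable).
Union: FIRST(body) = { -, /, ;, ε }.

{ -, /, ;, ε }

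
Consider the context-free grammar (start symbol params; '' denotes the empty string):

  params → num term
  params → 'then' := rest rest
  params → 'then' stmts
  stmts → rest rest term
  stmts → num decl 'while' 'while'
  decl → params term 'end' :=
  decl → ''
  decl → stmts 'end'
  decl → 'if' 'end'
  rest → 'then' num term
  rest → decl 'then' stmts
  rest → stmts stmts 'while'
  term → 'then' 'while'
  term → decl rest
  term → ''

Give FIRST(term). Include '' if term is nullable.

{ 'if', 'then', num, '' }

term → 'then' 'while' contributes {'then'}.
From term → decl rest: decl nullable, take FIRST(decl) ∪ FIRST(rest) = { 'if', 'then', num }.
term → '' contributes ''.
Union: FIRST(term) = { 'if', 'then', num, '' }.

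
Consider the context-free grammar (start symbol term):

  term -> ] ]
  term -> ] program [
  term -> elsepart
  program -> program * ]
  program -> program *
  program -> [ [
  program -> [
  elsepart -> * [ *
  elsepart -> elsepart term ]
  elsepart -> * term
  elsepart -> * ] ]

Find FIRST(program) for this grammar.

From program -> program * ]: add FIRST(program) = { [ }.
From program -> program *: add FIRST(program) = { [ }.
program -> [ [ contributes {[}.
program -> [ contributes {[}.
Union: FIRST(program) = { [ }.

{ [ }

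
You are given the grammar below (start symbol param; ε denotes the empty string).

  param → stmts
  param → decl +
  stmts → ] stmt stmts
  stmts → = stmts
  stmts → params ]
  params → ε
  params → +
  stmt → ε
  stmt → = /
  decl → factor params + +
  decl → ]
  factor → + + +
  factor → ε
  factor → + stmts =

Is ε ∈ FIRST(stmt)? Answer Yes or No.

stmt has an ε-production, so stmt ⇒ ε.

Yes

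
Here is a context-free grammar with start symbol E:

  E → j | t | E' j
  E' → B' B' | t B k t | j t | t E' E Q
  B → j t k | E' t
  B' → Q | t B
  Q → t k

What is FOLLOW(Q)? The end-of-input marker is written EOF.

{ j, t }

In E' → t E' E Q: Q is at the end, add FOLLOW(E') = { j, t }.
In B' → Q: Q is at the end, add FOLLOW(B') = { j, t }.
Union: FOLLOW(Q) = { j, t }.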